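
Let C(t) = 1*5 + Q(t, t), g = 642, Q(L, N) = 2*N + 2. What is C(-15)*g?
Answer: -14766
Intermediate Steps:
Q(L, N) = 2 + 2*N
C(t) = 7 + 2*t (C(t) = 1*5 + (2 + 2*t) = 5 + (2 + 2*t) = 7 + 2*t)
C(-15)*g = (7 + 2*(-15))*642 = (7 - 30)*642 = -23*642 = -14766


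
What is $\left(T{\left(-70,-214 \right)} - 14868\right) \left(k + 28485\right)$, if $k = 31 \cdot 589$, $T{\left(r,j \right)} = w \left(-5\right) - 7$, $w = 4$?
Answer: $-696251880$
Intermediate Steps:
$T{\left(r,j \right)} = -27$ ($T{\left(r,j \right)} = 4 \left(-5\right) - 7 = -20 - 7 = -27$)
$k = 18259$
$\left(T{\left(-70,-214 \right)} - 14868\right) \left(k + 28485\right) = \left(-27 - 14868\right) \left(18259 + 28485\right) = \left(-14895\right) 46744 = -696251880$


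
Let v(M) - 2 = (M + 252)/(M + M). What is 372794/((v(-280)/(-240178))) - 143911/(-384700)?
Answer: -16802366876744089/384700 ≈ -4.3677e+10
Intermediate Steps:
v(M) = 2 + (252 + M)/(2*M) (v(M) = 2 + (M + 252)/(M + M) = 2 + (252 + M)/((2*M)) = 2 + (252 + M)*(1/(2*M)) = 2 + (252 + M)/(2*M))
372794/((v(-280)/(-240178))) - 143911/(-384700) = 372794/(((5/2 + 126/(-280))/(-240178))) - 143911/(-384700) = 372794/(((5/2 + 126*(-1/280))*(-1/240178))) - 143911*(-1/384700) = 372794/(((5/2 - 9/20)*(-1/240178))) + 143911/384700 = 372794/(((41/20)*(-1/240178))) + 143911/384700 = 372794/(-1/117160) + 143911/384700 = 372794*(-117160) + 143911/384700 = -43676545040 + 143911/384700 = -16802366876744089/384700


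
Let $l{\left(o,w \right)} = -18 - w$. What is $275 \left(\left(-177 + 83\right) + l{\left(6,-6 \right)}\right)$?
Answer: $-29150$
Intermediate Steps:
$275 \left(\left(-177 + 83\right) + l{\left(6,-6 \right)}\right) = 275 \left(\left(-177 + 83\right) - 12\right) = 275 \left(-94 + \left(-18 + 6\right)\right) = 275 \left(-94 - 12\right) = 275 \left(-106\right) = -29150$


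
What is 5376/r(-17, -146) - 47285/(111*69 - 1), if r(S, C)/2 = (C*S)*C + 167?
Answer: -816545149/132084090 ≈ -6.1820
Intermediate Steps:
r(S, C) = 334 + 2*S*C² (r(S, C) = 2*((C*S)*C + 167) = 2*(S*C² + 167) = 2*(167 + S*C²) = 334 + 2*S*C²)
5376/r(-17, -146) - 47285/(111*69 - 1) = 5376/(334 + 2*(-17)*(-146)²) - 47285/(111*69 - 1) = 5376/(334 + 2*(-17)*21316) - 47285/(7659 - 1) = 5376/(334 - 724744) - 47285/7658 = 5376/(-724410) - 47285*1/7658 = 5376*(-1/724410) - 6755/1094 = -896/120735 - 6755/1094 = -816545149/132084090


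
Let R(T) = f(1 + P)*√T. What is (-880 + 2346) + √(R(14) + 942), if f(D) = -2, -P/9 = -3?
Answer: 1466 + √(942 - 2*√14) ≈ 1496.6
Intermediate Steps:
P = 27 (P = -9*(-3) = 27)
R(T) = -2*√T
(-880 + 2346) + √(R(14) + 942) = (-880 + 2346) + √(-2*√14 + 942) = 1466 + √(942 - 2*√14)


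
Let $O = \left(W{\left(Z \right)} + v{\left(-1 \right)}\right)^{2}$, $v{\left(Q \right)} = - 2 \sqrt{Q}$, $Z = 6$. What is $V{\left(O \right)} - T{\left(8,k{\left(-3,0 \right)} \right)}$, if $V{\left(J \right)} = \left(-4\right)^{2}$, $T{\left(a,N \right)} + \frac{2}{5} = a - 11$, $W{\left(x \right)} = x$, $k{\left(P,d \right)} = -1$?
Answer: $\frac{97}{5} \approx 19.4$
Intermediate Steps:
$T{\left(a,N \right)} = - \frac{57}{5} + a$ ($T{\left(a,N \right)} = - \frac{2}{5} + \left(a - 11\right) = - \frac{2}{5} + \left(-11 + a\right) = - \frac{57}{5} + a$)
$O = \left(6 - 2 i\right)^{2}$ ($O = \left(6 - 2 \sqrt{-1}\right)^{2} = \left(6 - 2 i\right)^{2} \approx 32.0 - 24.0 i$)
$V{\left(J \right)} = 16$
$V{\left(O \right)} - T{\left(8,k{\left(-3,0 \right)} \right)} = 16 - \left(- \frac{57}{5} + 8\right) = 16 - - \frac{17}{5} = 16 + \frac{17}{5} = \frac{97}{5}$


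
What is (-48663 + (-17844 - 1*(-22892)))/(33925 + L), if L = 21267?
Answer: -43615/55192 ≈ -0.79024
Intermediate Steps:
(-48663 + (-17844 - 1*(-22892)))/(33925 + L) = (-48663 + (-17844 - 1*(-22892)))/(33925 + 21267) = (-48663 + (-17844 + 22892))/55192 = (-48663 + 5048)*(1/55192) = -43615*1/55192 = -43615/55192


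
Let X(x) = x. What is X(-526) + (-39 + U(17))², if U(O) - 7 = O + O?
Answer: -522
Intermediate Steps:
U(O) = 7 + 2*O (U(O) = 7 + (O + O) = 7 + 2*O)
X(-526) + (-39 + U(17))² = -526 + (-39 + (7 + 2*17))² = -526 + (-39 + (7 + 34))² = -526 + (-39 + 41)² = -526 + 2² = -526 + 4 = -522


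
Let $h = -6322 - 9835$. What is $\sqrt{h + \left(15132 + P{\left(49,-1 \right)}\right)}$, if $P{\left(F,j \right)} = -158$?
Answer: $13 i \sqrt{7} \approx 34.395 i$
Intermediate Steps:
$h = -16157$ ($h = -6322 - 9835 = -16157$)
$\sqrt{h + \left(15132 + P{\left(49,-1 \right)}\right)} = \sqrt{-16157 + \left(15132 - 158\right)} = \sqrt{-16157 + 14974} = \sqrt{-1183} = 13 i \sqrt{7}$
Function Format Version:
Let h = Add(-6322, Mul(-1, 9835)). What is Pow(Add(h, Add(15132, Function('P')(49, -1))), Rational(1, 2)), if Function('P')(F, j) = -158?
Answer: Mul(13, I, Pow(7, Rational(1, 2))) ≈ Mul(34.395, I)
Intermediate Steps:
h = -16157 (h = Add(-6322, -9835) = -16157)
Pow(Add(h, Add(15132, Function('P')(49, -1))), Rational(1, 2)) = Pow(Add(-16157, Add(15132, -158)), Rational(1, 2)) = Pow(Add(-16157, 14974), Rational(1, 2)) = Pow(-1183, Rational(1, 2)) = Mul(13, I, Pow(7, Rational(1, 2)))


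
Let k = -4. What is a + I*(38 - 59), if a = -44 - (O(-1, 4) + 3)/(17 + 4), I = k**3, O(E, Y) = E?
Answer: 27298/21 ≈ 1299.9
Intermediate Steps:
I = -64 (I = (-4)**3 = -64)
a = -926/21 (a = -44 - (-1 + 3)/(17 + 4) = -44 - 2/21 = -926/21 ≈ -44.095)
a + I*(38 - 59) = -926/21 - 64*(38 - 59) = -926/21 - 64*(-21) = -926/21 + 1344 = 27298/21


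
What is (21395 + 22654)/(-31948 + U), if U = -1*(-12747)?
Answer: -44049/19201 ≈ -2.2941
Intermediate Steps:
U = 12747
(21395 + 22654)/(-31948 + U) = (21395 + 22654)/(-31948 + 12747) = 44049/(-19201) = 44049*(-1/19201) = -44049/19201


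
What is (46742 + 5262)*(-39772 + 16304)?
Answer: -1220429872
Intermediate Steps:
(46742 + 5262)*(-39772 + 16304) = 52004*(-23468) = -1220429872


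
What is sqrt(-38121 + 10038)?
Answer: I*sqrt(28083) ≈ 167.58*I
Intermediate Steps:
sqrt(-38121 + 10038) = sqrt(-28083) = I*sqrt(28083)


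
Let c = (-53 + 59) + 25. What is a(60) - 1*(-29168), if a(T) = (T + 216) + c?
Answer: 29475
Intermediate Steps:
c = 31 (c = 6 + 25 = 31)
a(T) = 247 + T (a(T) = (T + 216) + 31 = (216 + T) + 31 = 247 + T)
a(60) - 1*(-29168) = (247 + 60) - 1*(-29168) = 307 + 29168 = 29475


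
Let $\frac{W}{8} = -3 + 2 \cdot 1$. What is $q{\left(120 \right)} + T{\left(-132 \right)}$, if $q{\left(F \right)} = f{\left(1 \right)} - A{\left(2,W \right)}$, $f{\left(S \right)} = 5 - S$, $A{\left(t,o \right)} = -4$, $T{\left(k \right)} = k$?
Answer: $-124$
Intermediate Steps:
$W = -8$ ($W = 8 \left(-3 + 2 \cdot 1\right) = 8 \left(-3 + 2\right) = 8 \left(-1\right) = -8$)
$q{\left(F \right)} = 8$ ($q{\left(F \right)} = \left(5 - 1\right) - -4 = \left(5 - 1\right) + 4 = 4 + 4 = 8$)
$q{\left(120 \right)} + T{\left(-132 \right)} = 8 - 132 = -124$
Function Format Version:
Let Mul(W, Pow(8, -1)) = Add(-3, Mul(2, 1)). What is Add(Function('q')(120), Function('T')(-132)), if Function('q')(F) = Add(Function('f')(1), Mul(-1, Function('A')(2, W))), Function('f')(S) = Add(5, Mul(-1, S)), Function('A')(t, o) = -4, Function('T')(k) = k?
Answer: -124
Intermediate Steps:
W = -8 (W = Mul(8, Add(-3, Mul(2, 1))) = Mul(8, Add(-3, 2)) = Mul(8, -1) = -8)
Function('q')(F) = 8 (Function('q')(F) = Add(Add(5, Mul(-1, 1)), Mul(-1, -4)) = Add(Add(5, -1), 4) = Add(4, 4) = 8)
Add(Function('q')(120), Function('T')(-132)) = Add(8, -132) = -124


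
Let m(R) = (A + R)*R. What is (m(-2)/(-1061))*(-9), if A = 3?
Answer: -18/1061 ≈ -0.016965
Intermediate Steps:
m(R) = R*(3 + R) (m(R) = (3 + R)*R = R*(3 + R))
(m(-2)/(-1061))*(-9) = (-2*(3 - 2)/(-1061))*(-9) = (-2*1*(-1/1061))*(-9) = -2*(-1/1061)*(-9) = (2/1061)*(-9) = -18/1061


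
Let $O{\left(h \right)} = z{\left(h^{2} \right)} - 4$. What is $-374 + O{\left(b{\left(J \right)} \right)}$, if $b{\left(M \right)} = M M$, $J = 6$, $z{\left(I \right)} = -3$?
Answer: $-381$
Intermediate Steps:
$b{\left(M \right)} = M^{2}$
$O{\left(h \right)} = -7$ ($O{\left(h \right)} = -3 - 4 = -7$)
$-374 + O{\left(b{\left(J \right)} \right)} = -374 - 7 = -381$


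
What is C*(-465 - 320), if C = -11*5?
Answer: 43175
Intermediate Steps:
C = -55
C*(-465 - 320) = -55*(-465 - 320) = -55*(-785) = 43175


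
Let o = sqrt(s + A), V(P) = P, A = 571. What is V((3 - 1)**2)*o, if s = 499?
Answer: 4*sqrt(1070) ≈ 130.84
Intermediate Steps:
o = sqrt(1070) (o = sqrt(499 + 571) = sqrt(1070) ≈ 32.711)
V((3 - 1)**2)*o = (3 - 1)**2*sqrt(1070) = 2**2*sqrt(1070) = 4*sqrt(1070)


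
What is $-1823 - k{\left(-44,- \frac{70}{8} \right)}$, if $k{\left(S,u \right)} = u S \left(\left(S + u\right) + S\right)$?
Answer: $\frac{141703}{4} \approx 35426.0$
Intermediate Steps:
$k{\left(S,u \right)} = S u \left(u + 2 S\right)$
$-1823 - k{\left(-44,- \frac{70}{8} \right)} = -1823 - - 44 \left(- \frac{70}{8}\right) \left(- \frac{70}{8} + 2 \left(-44\right)\right) = -1823 - - 44 \left(\left(-70\right) \frac{1}{8}\right) \left(\left(-70\right) \frac{1}{8} - 88\right) = -1823 - \left(-44\right) \left(- \frac{35}{4}\right) \left(- \frac{35}{4} - 88\right) = -1823 - \left(-44\right) \left(- \frac{35}{4}\right) \left(- \frac{387}{4}\right) = -1823 - - \frac{148995}{4} = -1823 + \frac{148995}{4} = \frac{141703}{4}$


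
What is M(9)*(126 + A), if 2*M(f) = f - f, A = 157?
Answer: 0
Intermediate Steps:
M(f) = 0 (M(f) = (f - f)/2 = (1/2)*0 = 0)
M(9)*(126 + A) = 0*(126 + 157) = 0*283 = 0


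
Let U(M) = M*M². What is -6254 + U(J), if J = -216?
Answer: -10083950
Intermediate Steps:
U(M) = M³
-6254 + U(J) = -6254 + (-216)³ = -6254 - 10077696 = -10083950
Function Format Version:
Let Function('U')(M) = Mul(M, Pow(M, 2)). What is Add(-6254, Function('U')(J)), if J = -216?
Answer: -10083950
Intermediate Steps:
Function('U')(M) = Pow(M, 3)
Add(-6254, Function('U')(J)) = Add(-6254, Pow(-216, 3)) = Add(-6254, -10077696) = -10083950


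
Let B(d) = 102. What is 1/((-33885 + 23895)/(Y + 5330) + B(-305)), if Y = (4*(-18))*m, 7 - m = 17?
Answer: 605/60711 ≈ 0.0099652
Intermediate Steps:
m = -10 (m = 7 - 1*17 = 7 - 17 = -10)
Y = 720 (Y = (4*(-18))*(-10) = -72*(-10) = 720)
1/((-33885 + 23895)/(Y + 5330) + B(-305)) = 1/((-33885 + 23895)/(720 + 5330) + 102) = 1/(-9990/6050 + 102) = 1/(-9990*1/6050 + 102) = 1/(-999/605 + 102) = 1/(60711/605) = 605/60711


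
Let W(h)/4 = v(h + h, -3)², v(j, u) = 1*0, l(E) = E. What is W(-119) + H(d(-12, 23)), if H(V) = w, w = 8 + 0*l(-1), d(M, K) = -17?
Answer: 8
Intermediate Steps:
v(j, u) = 0
w = 8 (w = 8 + 0*(-1) = 8 + 0 = 8)
W(h) = 0 (W(h) = 4*0² = 4*0 = 0)
H(V) = 8
W(-119) + H(d(-12, 23)) = 0 + 8 = 8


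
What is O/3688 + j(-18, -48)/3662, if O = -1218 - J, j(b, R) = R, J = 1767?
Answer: -5554047/6752728 ≈ -0.82249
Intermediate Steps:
O = -2985 (O = -1218 - 1*1767 = -1218 - 1767 = -2985)
O/3688 + j(-18, -48)/3662 = -2985/3688 - 48/3662 = -2985*1/3688 - 48*1/3662 = -2985/3688 - 24/1831 = -5554047/6752728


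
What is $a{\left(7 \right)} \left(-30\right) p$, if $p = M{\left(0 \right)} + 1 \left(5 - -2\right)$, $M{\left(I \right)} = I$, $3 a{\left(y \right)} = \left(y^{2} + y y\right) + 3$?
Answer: $-7070$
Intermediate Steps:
$a{\left(y \right)} = 1 + \frac{2 y^{2}}{3}$ ($a{\left(y \right)} = \frac{\left(y^{2} + y y\right) + 3}{3} = \frac{\left(y^{2} + y^{2}\right) + 3}{3} = \frac{2 y^{2} + 3}{3} = \frac{3 + 2 y^{2}}{3} = 1 + \frac{2 y^{2}}{3}$)
$p = 7$ ($p = 0 + 1 \left(5 - -2\right) = 0 + 1 \left(5 + 2\right) = 0 + 1 \cdot 7 = 0 + 7 = 7$)
$a{\left(7 \right)} \left(-30\right) p = \left(1 + \frac{2 \cdot 7^{2}}{3}\right) \left(-30\right) 7 = \left(1 + \frac{2}{3} \cdot 49\right) \left(-30\right) 7 = \left(1 + \frac{98}{3}\right) \left(-30\right) 7 = \frac{101}{3} \left(-30\right) 7 = \left(-1010\right) 7 = -7070$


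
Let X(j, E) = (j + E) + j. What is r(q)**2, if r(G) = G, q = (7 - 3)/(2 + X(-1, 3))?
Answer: 16/9 ≈ 1.7778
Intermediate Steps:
X(j, E) = E + 2*j (X(j, E) = (E + j) + j = E + 2*j)
q = 4/3 (q = (7 - 3)/(2 + (3 + 2*(-1))) = 4/(2 + (3 - 2)) = 4/(2 + 1) = 4/3 ≈ 1.3333)
r(q)**2 = (4/3)**2 = 16/9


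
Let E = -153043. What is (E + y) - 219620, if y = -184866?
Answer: -557529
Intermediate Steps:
(E + y) - 219620 = (-153043 - 184866) - 219620 = -337909 - 219620 = -557529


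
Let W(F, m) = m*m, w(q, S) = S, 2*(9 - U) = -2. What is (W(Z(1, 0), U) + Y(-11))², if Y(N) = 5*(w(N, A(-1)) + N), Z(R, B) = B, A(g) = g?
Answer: 1600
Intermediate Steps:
U = 10 (U = 9 - ½*(-2) = 9 + 1 = 10)
W(F, m) = m²
Y(N) = -5 + 5*N (Y(N) = 5*(-1 + N) = -5 + 5*N)
(W(Z(1, 0), U) + Y(-11))² = (10² + (-5 + 5*(-11)))² = (100 + (-5 - 55))² = (100 - 60)² = 40² = 1600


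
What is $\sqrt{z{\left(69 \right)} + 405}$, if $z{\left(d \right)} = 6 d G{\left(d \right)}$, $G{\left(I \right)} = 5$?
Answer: $15 \sqrt{11} \approx 49.749$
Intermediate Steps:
$z{\left(d \right)} = 30 d$ ($z{\left(d \right)} = 6 d 5 = 30 d$)
$\sqrt{z{\left(69 \right)} + 405} = \sqrt{30 \cdot 69 + 405} = \sqrt{2070 + 405} = \sqrt{2475} = 15 \sqrt{11}$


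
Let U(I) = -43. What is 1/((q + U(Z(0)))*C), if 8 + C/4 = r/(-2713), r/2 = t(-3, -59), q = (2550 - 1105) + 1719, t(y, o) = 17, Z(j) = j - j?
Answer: -2713/271377192 ≈ -9.9972e-6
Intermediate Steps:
Z(j) = 0
q = 3164 (q = 1445 + 1719 = 3164)
r = 34 (r = 2*17 = 34)
C = -86952/2713 (C = -32 + 4*(34/(-2713)) = -32 + 4*(34*(-1/2713)) = -32 + 4*(-34/2713) = -32 - 136/2713 = -86952/2713 ≈ -32.050)
1/((q + U(Z(0)))*C) = 1/((3164 - 43)*(-86952/2713)) = -2713/86952/3121 = (1/3121)*(-2713/86952) = -2713/271377192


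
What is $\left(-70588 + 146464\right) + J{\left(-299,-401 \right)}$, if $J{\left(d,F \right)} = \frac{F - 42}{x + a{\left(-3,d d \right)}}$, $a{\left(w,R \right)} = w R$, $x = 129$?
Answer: $\frac{20340383267}{268074} \approx 75876.0$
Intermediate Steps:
$a{\left(w,R \right)} = R w$
$J{\left(d,F \right)} = \frac{-42 + F}{129 - 3 d^{2}}$ ($J{\left(d,F \right)} = \frac{F - 42}{129 + d d \left(-3\right)} = \frac{-42 + F}{129 + d^{2} \left(-3\right)} = \frac{-42 + F}{129 - 3 d^{2}}$)
$\left(-70588 + 146464\right) + J{\left(-299,-401 \right)} = \left(-70588 + 146464\right) + \frac{-42 - 401}{3 \left(43 - \left(-299\right)^{2}\right)} = 75876 + \frac{1}{3} \frac{1}{43 - 89401} \left(-443\right) = 75876 + \frac{1}{3} \frac{1}{-89358} \left(-443\right) = 75876 + \frac{1}{3} \left(- \frac{1}{89358}\right) \left(-443\right) = 75876 + \frac{443}{268074} = \frac{20340383267}{268074}$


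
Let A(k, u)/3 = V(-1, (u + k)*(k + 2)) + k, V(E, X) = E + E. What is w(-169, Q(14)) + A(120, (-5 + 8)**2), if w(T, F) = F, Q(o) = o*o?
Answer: 550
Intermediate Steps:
V(E, X) = 2*E
A(k, u) = -6 + 3*k (A(k, u) = 3*(2*(-1) + k) = 3*(-2 + k) = -6 + 3*k)
Q(o) = o**2
w(-169, Q(14)) + A(120, (-5 + 8)**2) = 14**2 + (-6 + 3*120) = 196 + (-6 + 360) = 196 + 354 = 550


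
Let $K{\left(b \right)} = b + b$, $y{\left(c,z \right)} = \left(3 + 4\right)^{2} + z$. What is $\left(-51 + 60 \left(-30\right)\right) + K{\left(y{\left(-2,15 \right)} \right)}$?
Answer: $-1723$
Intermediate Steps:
$y{\left(c,z \right)} = 49 + z$ ($y{\left(c,z \right)} = 7^{2} + z = 49 + z$)
$K{\left(b \right)} = 2 b$
$\left(-51 + 60 \left(-30\right)\right) + K{\left(y{\left(-2,15 \right)} \right)} = \left(-51 + 60 \left(-30\right)\right) + 2 \left(49 + 15\right) = \left(-51 - 1800\right) + 2 \cdot 64 = -1851 + 128 = -1723$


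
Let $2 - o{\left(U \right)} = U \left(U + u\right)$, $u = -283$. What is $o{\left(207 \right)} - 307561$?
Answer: $-291827$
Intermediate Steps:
$o{\left(U \right)} = 2 - U \left(-283 + U\right)$ ($o{\left(U \right)} = 2 - U \left(U - 283\right) = 2 - U \left(-283 + U\right)$)
$o{\left(207 \right)} - 307561 = \left(2 - 207^{2} + 283 \cdot 207\right) - 307561 = \left(2 - 42849 + 58581\right) - 307561 = 15734 - 307561 = -291827$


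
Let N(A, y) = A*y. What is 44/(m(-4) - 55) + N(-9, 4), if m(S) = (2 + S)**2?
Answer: -1880/51 ≈ -36.863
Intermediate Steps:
44/(m(-4) - 55) + N(-9, 4) = 44/((2 - 4)**2 - 55) - 9*4 = 44/((-2)**2 - 55) - 36 = 44/(4 - 55) - 36 = 44/(-51) - 36 = -1/51*44 - 36 = -44/51 - 36 = -1880/51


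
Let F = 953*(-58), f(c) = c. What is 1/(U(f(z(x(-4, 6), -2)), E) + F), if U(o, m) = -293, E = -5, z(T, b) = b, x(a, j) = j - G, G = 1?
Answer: -1/55567 ≈ -1.7996e-5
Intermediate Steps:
x(a, j) = -1 + j (x(a, j) = j - 1*1 = j - 1 = -1 + j)
F = -55274
1/(U(f(z(x(-4, 6), -2)), E) + F) = 1/(-293 - 55274) = 1/(-55567) = -1/55567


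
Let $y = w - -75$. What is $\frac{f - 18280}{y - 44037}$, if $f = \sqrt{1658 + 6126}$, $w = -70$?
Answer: $\frac{2285}{5504} - \frac{\sqrt{1946}}{22016} \approx 0.41315$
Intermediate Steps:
$f = 2 \sqrt{1946}$ ($f = \sqrt{7784} = 2 \sqrt{1946} \approx 88.227$)
$y = 5$ ($y = -70 - -75 = -70 + 75 = 5$)
$\frac{f - 18280}{y - 44037} = \frac{2 \sqrt{1946} - 18280}{5 - 44037} = \frac{-18280 + 2 \sqrt{1946}}{-44032} = \left(-18280 + 2 \sqrt{1946}\right) \left(- \frac{1}{44032}\right) = \frac{2285}{5504} - \frac{\sqrt{1946}}{22016}$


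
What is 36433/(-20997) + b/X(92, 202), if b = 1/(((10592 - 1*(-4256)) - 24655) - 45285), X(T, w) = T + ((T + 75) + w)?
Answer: -308434644131/177756486588 ≈ -1.7352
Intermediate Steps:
X(T, w) = 75 + w + 2*T (X(T, w) = T + ((75 + T) + w) = T + (75 + T + w) = 75 + w + 2*T)
b = -1/55092 (b = 1/(((10592 + 4256) - 24655) - 45285) = 1/((14848 - 24655) - 45285) = 1/(-9807 - 45285) = 1/(-55092) = -1/55092 ≈ -1.8151e-5)
36433/(-20997) + b/X(92, 202) = 36433/(-20997) - 1/(55092*(75 + 202 + 2*92)) = 36433*(-1/20997) - 1/(55092*(75 + 202 + 184)) = -36433/20997 - 1/55092/461 = -36433/20997 - 1/55092*1/461 = -36433/20997 - 1/25397412 = -308434644131/177756486588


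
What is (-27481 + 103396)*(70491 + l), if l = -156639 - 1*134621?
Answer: -16759678635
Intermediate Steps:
l = -291260 (l = -156639 - 134621 = -291260)
(-27481 + 103396)*(70491 + l) = (-27481 + 103396)*(70491 - 291260) = 75915*(-220769) = -16759678635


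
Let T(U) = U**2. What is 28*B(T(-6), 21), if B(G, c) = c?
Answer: 588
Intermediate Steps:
28*B(T(-6), 21) = 28*21 = 588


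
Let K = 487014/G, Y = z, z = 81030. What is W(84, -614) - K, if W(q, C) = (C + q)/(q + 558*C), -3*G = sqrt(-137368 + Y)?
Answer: 265/171264 - 730521*I*sqrt(56338)/28169 ≈ 0.0015473 - 6155.5*I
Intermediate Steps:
Y = 81030
G = -I*sqrt(56338)/3 (G = -sqrt(-137368 + 81030)/3 = -I*sqrt(56338)/3 ≈ -79.119*I)
W(q, C) = (C + q)/(q + 558*C)
K = 730521*I*sqrt(56338)/28169 (K = 487014/((-I*sqrt(56338)/3)) = 487014*(3*I*sqrt(56338)/56338) = 730521*I*sqrt(56338)/28169 ≈ 6155.5*I)
W(84, -614) - K = (-614 + 84)/(84 + 558*(-614)) - 730521*I*sqrt(56338)/28169 = -530/(84 - 342612) - 730521*I*sqrt(56338)/28169 = -530/(-342528) - 730521*I*sqrt(56338)/28169 = -1/342528*(-530) - 730521*I*sqrt(56338)/28169 = 265/171264 - 730521*I*sqrt(56338)/28169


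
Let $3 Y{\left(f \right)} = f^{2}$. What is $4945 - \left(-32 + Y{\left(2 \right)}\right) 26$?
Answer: $\frac{17227}{3} \approx 5742.3$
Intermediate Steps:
$Y{\left(f \right)} = \frac{f^{2}}{3}$
$4945 - \left(-32 + Y{\left(2 \right)}\right) 26 = 4945 - \left(-32 + \frac{2^{2}}{3}\right) 26 = 4945 - \left(-32 + \frac{1}{3} \cdot 4\right) 26 = 4945 - \left(-32 + \frac{4}{3}\right) 26 = 4945 - \left(- \frac{92}{3}\right) 26 = 4945 - - \frac{2392}{3} = 4945 + \frac{2392}{3} = \frac{17227}{3}$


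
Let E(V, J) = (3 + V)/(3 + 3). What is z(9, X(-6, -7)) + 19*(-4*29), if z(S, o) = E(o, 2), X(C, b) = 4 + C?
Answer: -13223/6 ≈ -2203.8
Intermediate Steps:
E(V, J) = ½ + V/6 (E(V, J) = (3 + V)/6 = (3 + V)*(⅙) = ½ + V/6)
z(S, o) = ½ + o/6
z(9, X(-6, -7)) + 19*(-4*29) = (½ + (4 - 6)/6) + 19*(-4*29) = (½ + (⅙)*(-2)) + 19*(-116) = (½ - ⅓) - 2204 = ⅙ - 2204 = -13223/6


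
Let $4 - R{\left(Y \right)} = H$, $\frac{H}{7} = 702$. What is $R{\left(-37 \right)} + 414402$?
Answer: $409492$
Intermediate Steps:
$H = 4914$ ($H = 7 \cdot 702 = 4914$)
$R{\left(Y \right)} = -4910$ ($R{\left(Y \right)} = 4 - 4914 = -4910$)
$R{\left(-37 \right)} + 414402 = -4910 + 414402 = 409492$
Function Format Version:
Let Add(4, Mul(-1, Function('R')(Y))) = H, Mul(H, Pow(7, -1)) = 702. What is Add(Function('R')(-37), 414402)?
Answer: 409492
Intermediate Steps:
H = 4914 (H = Mul(7, 702) = 4914)
Function('R')(Y) = -4910 (Function('R')(Y) = Add(4, Mul(-1, 4914)) = Add(4, -4914) = -4910)
Add(Function('R')(-37), 414402) = Add(-4910, 414402) = 409492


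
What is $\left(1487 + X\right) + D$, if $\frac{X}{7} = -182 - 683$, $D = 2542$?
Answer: $-2026$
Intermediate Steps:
$X = -6055$ ($X = 7 \left(-182 - 683\right) = 7 \left(-865\right) = -6055$)
$\left(1487 + X\right) + D = \left(1487 - 6055\right) + 2542 = -4568 + 2542 = -2026$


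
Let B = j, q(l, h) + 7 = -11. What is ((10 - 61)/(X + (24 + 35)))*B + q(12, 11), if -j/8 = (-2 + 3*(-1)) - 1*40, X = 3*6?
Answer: -19746/77 ≈ -256.44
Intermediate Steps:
q(l, h) = -18 (q(l, h) = -7 - 11 = -18)
X = 18
j = 360 (j = -8*((-2 + 3*(-1)) - 1*40) = -8*((-2 - 3) - 40) = -8*(-5 - 40) = -8*(-45) = 360)
B = 360
((10 - 61)/(X + (24 + 35)))*B + q(12, 11) = ((10 - 61)/(18 + (24 + 35)))*360 - 18 = -51/(18 + 59)*360 - 18 = -51/77*360 - 18 = -18360/77 - 18 = -19746/77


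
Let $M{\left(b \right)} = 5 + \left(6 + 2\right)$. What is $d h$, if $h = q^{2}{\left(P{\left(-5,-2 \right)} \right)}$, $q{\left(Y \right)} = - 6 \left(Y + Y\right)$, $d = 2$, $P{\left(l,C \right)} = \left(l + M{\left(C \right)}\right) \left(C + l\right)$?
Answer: $903168$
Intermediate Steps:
$M{\left(b \right)} = 13$ ($M{\left(b \right)} = 5 + 8 = 13$)
$P{\left(l,C \right)} = \left(13 + l\right) \left(C + l\right)$ ($P{\left(l,C \right)} = \left(l + 13\right) \left(C + l\right) = \left(13 + l\right) \left(C + l\right)$)
$q{\left(Y \right)} = - 12 Y$ ($q{\left(Y \right)} = - 6 \cdot 2 Y = - 12 Y$)
$h = 451584$ ($h = \left(- 12 \left(\left(-5\right)^{2} + 13 \left(-2\right) + 13 \left(-5\right) - -10\right)\right)^{2} = \left(- 12 \left(25 - 26 - 65 + 10\right)\right)^{2} = \left(\left(-12\right) \left(-56\right)\right)^{2} = 672^{2} = 451584$)
$d h = 2 \cdot 451584 = 903168$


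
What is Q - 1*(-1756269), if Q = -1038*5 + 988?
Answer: 1752067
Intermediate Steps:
Q = -4202 (Q = -5190 + 988 = -4202)
Q - 1*(-1756269) = -4202 - 1*(-1756269) = -4202 + 1756269 = 1752067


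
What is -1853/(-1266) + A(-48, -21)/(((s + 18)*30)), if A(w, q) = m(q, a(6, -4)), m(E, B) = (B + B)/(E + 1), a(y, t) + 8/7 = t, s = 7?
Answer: 8110673/5538750 ≈ 1.4644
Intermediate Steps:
a(y, t) = -8/7 + t
m(E, B) = 2*B/(1 + E) (m(E, B) = (2*B)/(1 + E) = 2*B/(1 + E))
A(w, q) = -72/(7*(1 + q)) (A(w, q) = 2*(-8/7 - 4)/(1 + q) = 2*(-36/7)/(1 + q) = -72/(7*(1 + q)))
-1853/(-1266) + A(-48, -21)/(((s + 18)*30)) = -1853/(-1266) + (-72/(7 + 7*(-21)))/(((7 + 18)*30)) = -1853*(-1/1266) + (-72/(7 - 147))/((25*30)) = 1853/1266 - 72/(-140)/750 = 1853/1266 - 72*(-1/140)*(1/750) = 1853/1266 + (18/35)*(1/750) = 1853/1266 + 3/4375 = 8110673/5538750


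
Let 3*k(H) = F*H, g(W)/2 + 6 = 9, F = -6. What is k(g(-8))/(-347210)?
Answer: 6/173605 ≈ 3.4561e-5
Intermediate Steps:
g(W) = 6 (g(W) = -12 + 2*9 = -12 + 18 = 6)
k(H) = -2*H (k(H) = (-6*H)/3 = -2*H)
k(g(-8))/(-347210) = -2*6/(-347210) = -12*(-1/347210) = 6/173605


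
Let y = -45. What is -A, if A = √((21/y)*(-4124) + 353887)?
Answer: -√80057595/15 ≈ -596.50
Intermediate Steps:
A = √80057595/15 (A = √((21/(-45))*(-4124) + 353887) = √((21*(-1/45))*(-4124) + 353887) = √(-7/15*(-4124) + 353887) = √(28868/15 + 353887) = √(5337173/15) = √80057595/15 ≈ 596.50)
-A = -√80057595/15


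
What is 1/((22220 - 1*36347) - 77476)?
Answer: -1/91603 ≈ -1.0917e-5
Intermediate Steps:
1/((22220 - 1*36347) - 77476) = 1/((22220 - 36347) - 77476) = 1/(-14127 - 77476) = 1/(-91603) = -1/91603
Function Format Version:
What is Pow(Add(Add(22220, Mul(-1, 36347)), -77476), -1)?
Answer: Rational(-1, 91603) ≈ -1.0917e-5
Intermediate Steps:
Pow(Add(Add(22220, Mul(-1, 36347)), -77476), -1) = Pow(Add(Add(22220, -36347), -77476), -1) = Pow(Add(-14127, -77476), -1) = Pow(-91603, -1) = Rational(-1, 91603)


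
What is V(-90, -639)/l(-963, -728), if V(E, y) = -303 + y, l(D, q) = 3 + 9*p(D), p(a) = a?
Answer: 157/1444 ≈ 0.10873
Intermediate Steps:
l(D, q) = 3 + 9*D
V(-90, -639)/l(-963, -728) = (-303 - 639)/(3 + 9*(-963)) = -942/(3 - 8667) = -942/(-8664) = -942*(-1/8664) = 157/1444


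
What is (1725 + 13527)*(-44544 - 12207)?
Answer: -865566252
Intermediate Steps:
(1725 + 13527)*(-44544 - 12207) = 15252*(-56751) = -865566252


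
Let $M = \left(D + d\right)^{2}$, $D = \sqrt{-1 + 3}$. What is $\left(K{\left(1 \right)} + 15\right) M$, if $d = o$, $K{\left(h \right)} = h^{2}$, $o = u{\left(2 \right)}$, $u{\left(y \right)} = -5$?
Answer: $432 - 160 \sqrt{2} \approx 205.73$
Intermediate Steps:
$o = -5$
$d = -5$
$D = \sqrt{2} \approx 1.4142$
$M = \left(-5 + \sqrt{2}\right)^{2}$ ($M = \left(\sqrt{2} - 5\right)^{2} = \left(-5 + \sqrt{2}\right)^{2} \approx 12.858$)
$\left(K{\left(1 \right)} + 15\right) M = \left(1^{2} + 15\right) \left(5 - \sqrt{2}\right)^{2} = \left(1 + 15\right) \left(5 - \sqrt{2}\right)^{2} = 16 \left(5 - \sqrt{2}\right)^{2}$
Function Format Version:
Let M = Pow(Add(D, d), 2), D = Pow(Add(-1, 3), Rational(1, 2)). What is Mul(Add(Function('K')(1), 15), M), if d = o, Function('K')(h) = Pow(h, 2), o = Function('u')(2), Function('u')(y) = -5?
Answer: Add(432, Mul(-160, Pow(2, Rational(1, 2)))) ≈ 205.73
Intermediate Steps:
o = -5
d = -5
D = Pow(2, Rational(1, 2)) ≈ 1.4142
M = Pow(Add(-5, Pow(2, Rational(1, 2))), 2) (M = Pow(Add(Pow(2, Rational(1, 2)), -5), 2) = Pow(Add(-5, Pow(2, Rational(1, 2))), 2) ≈ 12.858)
Mul(Add(Function('K')(1), 15), M) = Mul(Add(Pow(1, 2), 15), Pow(Add(5, Mul(-1, Pow(2, Rational(1, 2)))), 2)) = Mul(Add(1, 15), Pow(Add(5, Mul(-1, Pow(2, Rational(1, 2)))), 2)) = Mul(16, Pow(Add(5, Mul(-1, Pow(2, Rational(1, 2)))), 2))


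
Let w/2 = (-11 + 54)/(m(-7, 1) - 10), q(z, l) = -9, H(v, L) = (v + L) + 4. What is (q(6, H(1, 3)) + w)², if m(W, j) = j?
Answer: 27889/81 ≈ 344.31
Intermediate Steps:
H(v, L) = 4 + L + v (H(v, L) = (L + v) + 4 = 4 + L + v)
w = -86/9 (w = 2*((-11 + 54)/(1 - 10)) = 2*(43/(-9)) = 2*(43*(-⅑)) = 2*(-43/9) = -86/9 ≈ -9.5556)
(q(6, H(1, 3)) + w)² = (-9 - 86/9)² = (-167/9)² = 27889/81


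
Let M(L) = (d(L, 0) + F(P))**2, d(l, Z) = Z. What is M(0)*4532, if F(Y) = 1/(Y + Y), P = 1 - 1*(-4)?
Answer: 1133/25 ≈ 45.320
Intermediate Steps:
P = 5 (P = 1 + 4 = 5)
F(Y) = 1/(2*Y)
M(L) = 1/100 (M(L) = (0 + (1/2)/5)**2 = (0 + (1/2)*(1/5))**2 = (0 + 1/10)**2 = (1/10)**2 = 1/100)
M(0)*4532 = (1/100)*4532 = 1133/25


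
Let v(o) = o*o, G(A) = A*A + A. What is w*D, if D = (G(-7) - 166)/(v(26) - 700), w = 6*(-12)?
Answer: -372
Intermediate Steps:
G(A) = A + A² (G(A) = A² + A = A + A²)
w = -72
v(o) = o²
D = 31/6 (D = (-7*(1 - 7) - 166)/(26² - 700) = (-7*(-6) - 166)/(676 - 700) = (42 - 166)/(-24) = -124*(-1/24) = 31/6 ≈ 5.1667)
w*D = -72*31/6 = -372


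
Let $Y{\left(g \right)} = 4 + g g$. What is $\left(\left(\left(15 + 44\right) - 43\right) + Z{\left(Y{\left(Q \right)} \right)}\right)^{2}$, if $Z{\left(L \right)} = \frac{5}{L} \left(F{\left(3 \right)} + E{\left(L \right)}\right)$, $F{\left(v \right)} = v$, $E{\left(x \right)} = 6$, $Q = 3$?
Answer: $\frac{64009}{169} \approx 378.75$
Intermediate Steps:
$Y{\left(g \right)} = 4 + g^{2}$
$Z{\left(L \right)} = \frac{45}{L}$ ($Z{\left(L \right)} = \frac{5}{L} \left(3 + 6\right) = \frac{5}{L} 9 = \frac{45}{L}$)
$\left(\left(\left(15 + 44\right) - 43\right) + Z{\left(Y{\left(Q \right)} \right)}\right)^{2} = \left(\left(\left(15 + 44\right) - 43\right) + \frac{45}{4 + 3^{2}}\right)^{2} = \left(\left(59 - 43\right) + \frac{45}{4 + 9}\right)^{2} = \left(16 + \frac{45}{13}\right)^{2} = \left(\frac{253}{13}\right)^{2} = \frac{64009}{169}$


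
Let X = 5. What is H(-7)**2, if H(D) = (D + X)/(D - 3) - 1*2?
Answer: 81/25 ≈ 3.2400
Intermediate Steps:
H(D) = -2 + (5 + D)/(-3 + D) (H(D) = (D + 5)/(D - 3) - 1*2 = (5 + D)/(-3 + D) - 2 = -2 + (5 + D)/(-3 + D))
H(-7)**2 = ((11 - 1*(-7))/(-3 - 7))**2 = ((11 + 7)/(-10))**2 = (-1/10*18)**2 = (-9/5)**2 = 81/25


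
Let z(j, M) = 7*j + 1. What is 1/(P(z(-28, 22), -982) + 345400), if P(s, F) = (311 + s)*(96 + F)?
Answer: 1/242624 ≈ 4.1216e-6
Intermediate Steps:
z(j, M) = 1 + 7*j
P(s, F) = (96 + F)*(311 + s)
1/(P(z(-28, 22), -982) + 345400) = 1/((29856 + 96*(1 + 7*(-28)) + 311*(-982) - 982*(1 + 7*(-28))) + 345400) = 1/((29856 + 96*(1 - 196) - 305402 - 982*(1 - 196)) + 345400) = 1/((29856 + 96*(-195) - 305402 - 982*(-195)) + 345400) = 1/((29856 - 18720 - 305402 + 191490) + 345400) = 1/(-102776 + 345400) = 1/242624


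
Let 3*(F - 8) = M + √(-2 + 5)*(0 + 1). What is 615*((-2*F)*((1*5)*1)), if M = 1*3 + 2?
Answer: -59450 - 2050*√3 ≈ -63001.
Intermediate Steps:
M = 5 (M = 3 + 2 = 5)
F = 29/3 + √3/3 (F = 8 + (5 + √(-2 + 5)*(0 + 1))/3 = 8 + (5 + √3*1)/3 = 8 + (5 + √3)/3 = 8 + (5/3 + √3/3) = 29/3 + √3/3 ≈ 10.244)
615*((-2*F)*((1*5)*1)) = 615*((-2*(29/3 + √3/3))*((1*5)*1)) = 615*((-58/3 - 2*√3/3)*(5*1)) = 615*((-58/3 - 2*√3/3)*5) = 615*(-290/3 - 10*√3/3) = -59450 - 2050*√3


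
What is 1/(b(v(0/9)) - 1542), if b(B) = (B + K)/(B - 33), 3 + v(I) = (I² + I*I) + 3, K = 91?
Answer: -33/50977 ≈ -0.00064735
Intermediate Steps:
v(I) = 2*I² (v(I) = -3 + ((I² + I*I) + 3) = -3 + ((I² + I²) + 3) = -3 + (2*I² + 3) = -3 + (3 + 2*I²) = 2*I²)
b(B) = (91 + B)/(-33 + B) (b(B) = (B + 91)/(B - 33) = (91 + B)/(-33 + B))
1/(b(v(0/9)) - 1542) = 1/((91 + 2*(0/9)²)/(-33 + 2*(0/9)²) - 1542) = 1/((91 + 2*(0*(⅑))²)/(-33 + 2*(0*(⅑))²) - 1542) = 1/((91 + 2*0²)/(-33 + 2*0²) - 1542) = 1/((91 + 2*0)/(-33 + 2*0) - 1542) = 1/((91 + 0)/(-33 + 0) - 1542) = 1/(91/(-33) - 1542) = 1/(-1/33*91 - 1542) = 1/(-91/33 - 1542) = 1/(-50977/33) = -33/50977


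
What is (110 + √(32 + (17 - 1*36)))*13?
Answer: 1430 + 13*√13 ≈ 1476.9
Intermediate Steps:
(110 + √(32 + (17 - 1*36)))*13 = (110 + √(32 + (17 - 36)))*13 = (110 + √(32 - 19))*13 = (110 + √13)*13 = 1430 + 13*√13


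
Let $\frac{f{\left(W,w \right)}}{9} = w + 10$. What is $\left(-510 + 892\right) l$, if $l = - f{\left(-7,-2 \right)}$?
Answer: $-27504$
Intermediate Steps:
$f{\left(W,w \right)} = 90 + 9 w$ ($f{\left(W,w \right)} = 9 \left(w + 10\right) = 9 \left(10 + w\right) = 90 + 9 w$)
$l = -72$ ($l = - (90 + 9 \left(-2\right)) = - (90 - 18) = \left(-1\right) 72 = -72$)
$\left(-510 + 892\right) l = \left(-510 + 892\right) \left(-72\right) = 382 \left(-72\right) = -27504$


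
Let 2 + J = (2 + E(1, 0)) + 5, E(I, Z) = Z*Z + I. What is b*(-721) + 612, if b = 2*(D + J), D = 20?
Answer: -36880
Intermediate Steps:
E(I, Z) = I + Z**2 (E(I, Z) = Z**2 + I = I + Z**2)
J = 6 (J = -2 + ((2 + (1 + 0**2)) + 5) = -2 + ((2 + (1 + 0)) + 5) = -2 + ((2 + 1) + 5) = -2 + (3 + 5) = -2 + 8 = 6)
b = 52 (b = 2*(20 + 6) = 2*26 = 52)
b*(-721) + 612 = 52*(-721) + 612 = -37492 + 612 = -36880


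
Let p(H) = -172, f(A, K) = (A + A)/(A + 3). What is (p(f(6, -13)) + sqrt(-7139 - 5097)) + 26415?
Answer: 26243 + 2*I*sqrt(3059) ≈ 26243.0 + 110.62*I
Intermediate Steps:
f(A, K) = 2*A/(3 + A) (f(A, K) = (2*A)/(3 + A) = 2*A/(3 + A))
(p(f(6, -13)) + sqrt(-7139 - 5097)) + 26415 = (-172 + sqrt(-7139 - 5097)) + 26415 = (-172 + sqrt(-12236)) + 26415 = (-172 + 2*I*sqrt(3059)) + 26415 = 26243 + 2*I*sqrt(3059)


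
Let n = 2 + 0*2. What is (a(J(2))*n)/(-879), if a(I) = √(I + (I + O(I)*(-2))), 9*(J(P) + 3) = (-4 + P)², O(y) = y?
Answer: 0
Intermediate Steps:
J(P) = -3 + (-4 + P)²/9
n = 2 (n = 2 + 0 = 2)
a(I) = 0 (a(I) = √(I + (I + I*(-2))) = √(I + (I - 2*I)) = √(I - I) = √0 = 0)
(a(J(2))*n)/(-879) = (0*2)/(-879) = 0*(-1/879) = 0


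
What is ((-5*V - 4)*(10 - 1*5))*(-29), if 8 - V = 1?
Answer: 5655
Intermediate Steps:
V = 7 (V = 8 - 1*1 = 8 - 1 = 7)
((-5*V - 4)*(10 - 1*5))*(-29) = ((-5*7 - 4)*(10 - 1*5))*(-29) = ((-35 - 4)*(10 - 5))*(-29) = -39*5*(-29) = -195*(-29) = 5655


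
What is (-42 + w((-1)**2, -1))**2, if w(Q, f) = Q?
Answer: 1681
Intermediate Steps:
(-42 + w((-1)**2, -1))**2 = (-42 + (-1)**2)**2 = (-42 + 1)**2 = (-41)**2 = 1681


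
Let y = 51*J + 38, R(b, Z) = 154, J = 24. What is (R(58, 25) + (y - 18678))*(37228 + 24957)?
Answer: -1073437470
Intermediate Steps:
y = 1262 (y = 51*24 + 38 = 1224 + 38 = 1262)
(R(58, 25) + (y - 18678))*(37228 + 24957) = (154 + (1262 - 18678))*(37228 + 24957) = (154 - 17416)*62185 = -17262*62185 = -1073437470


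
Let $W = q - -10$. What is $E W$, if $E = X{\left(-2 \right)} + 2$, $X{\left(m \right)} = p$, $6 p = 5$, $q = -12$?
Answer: $- \frac{17}{3} \approx -5.6667$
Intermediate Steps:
$p = \frac{5}{6}$ ($p = \frac{1}{6} \cdot 5 = \frac{5}{6} \approx 0.83333$)
$X{\left(m \right)} = \frac{5}{6}$
$W = -2$ ($W = -12 - -10 = -12 + 10 = -2$)
$E = \frac{17}{6}$ ($E = \frac{5}{6} + 2 = \frac{17}{6} \approx 2.8333$)
$E W = \frac{17}{6} \left(-2\right) = - \frac{17}{3}$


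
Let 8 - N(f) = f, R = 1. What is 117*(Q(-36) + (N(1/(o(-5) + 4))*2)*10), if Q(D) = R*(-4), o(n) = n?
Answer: 20592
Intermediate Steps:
N(f) = 8 - f
Q(D) = -4 (Q(D) = 1*(-4) = -4)
117*(Q(-36) + (N(1/(o(-5) + 4))*2)*10) = 117*(-4 + ((8 - 1/(-5 + 4))*2)*10) = 117*(-4 + ((8 - 1/(-1))*2)*10) = 117*(-4 + ((8 - 1*(-1))*2)*10) = 117*(-4 + ((8 + 1)*2)*10) = 117*(-4 + (9*2)*10) = 117*(-4 + 18*10) = 117*(-4 + 180) = 117*176 = 20592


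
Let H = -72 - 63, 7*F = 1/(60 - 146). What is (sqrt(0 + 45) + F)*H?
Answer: 135/602 - 405*sqrt(5) ≈ -905.38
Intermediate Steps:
F = -1/602 (F = 1/(7*(60 - 146)) = (1/7)/(-86) = (1/7)*(-1/86) = -1/602 ≈ -0.0016611)
H = -135
(sqrt(0 + 45) + F)*H = (sqrt(0 + 45) - 1/602)*(-135) = (sqrt(45) - 1/602)*(-135) = (3*sqrt(5) - 1/602)*(-135) = (-1/602 + 3*sqrt(5))*(-135) = 135/602 - 405*sqrt(5)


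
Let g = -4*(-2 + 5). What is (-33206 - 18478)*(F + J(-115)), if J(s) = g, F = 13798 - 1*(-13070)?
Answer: -1388025504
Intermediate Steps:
F = 26868 (F = 13798 + 13070 = 26868)
g = -12 (g = -4*3 = -12)
J(s) = -12
(-33206 - 18478)*(F + J(-115)) = (-33206 - 18478)*(26868 - 12) = -51684*26856 = -1388025504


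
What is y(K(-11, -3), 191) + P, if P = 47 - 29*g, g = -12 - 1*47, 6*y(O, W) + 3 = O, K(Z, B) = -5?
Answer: 5270/3 ≈ 1756.7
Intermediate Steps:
y(O, W) = -1/2 + O/6
g = -59 (g = -12 - 47 = -59)
P = 1758 (P = 47 - 29*(-59) = 47 + 1711 = 1758)
y(K(-11, -3), 191) + P = (-1/2 + (1/6)*(-5)) + 1758 = (-1/2 - 5/6) + 1758 = -4/3 + 1758 = 5270/3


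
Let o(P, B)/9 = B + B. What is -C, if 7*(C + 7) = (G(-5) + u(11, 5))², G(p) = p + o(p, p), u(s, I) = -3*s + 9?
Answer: -2016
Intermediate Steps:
o(P, B) = 18*B (o(P, B) = 9*(B + B) = 9*(2*B) = 18*B)
u(s, I) = 9 - 3*s
G(p) = 19*p (G(p) = p + 18*p = 19*p)
C = 2016 (C = -7 + (19*(-5) + (9 - 3*11))²/7 = -7 + (-95 + (9 - 33))²/7 = -7 + (-95 - 24)²/7 = -7 + (⅐)*(-119)² = -7 + (⅐)*14161 = -7 + 2023 = 2016)
-C = -1*2016 = -2016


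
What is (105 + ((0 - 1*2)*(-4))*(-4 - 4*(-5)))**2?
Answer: 54289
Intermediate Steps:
(105 + ((0 - 1*2)*(-4))*(-4 - 4*(-5)))**2 = (105 + ((0 - 2)*(-4))*(-4 + 20))**2 = (105 - 2*(-4)*16)**2 = (105 + 8*16)**2 = (105 + 128)**2 = 233**2 = 54289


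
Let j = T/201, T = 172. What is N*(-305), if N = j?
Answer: -52460/201 ≈ -261.00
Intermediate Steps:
j = 172/201 ≈ 0.85572
N = 172/201 ≈ 0.85572
N*(-305) = (172/201)*(-305) = -52460/201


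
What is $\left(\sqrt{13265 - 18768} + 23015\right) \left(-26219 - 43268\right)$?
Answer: $-1599243305 - 69487 i \sqrt{5503} \approx -1.5992 \cdot 10^{9} - 5.1547 \cdot 10^{6} i$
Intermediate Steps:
$\left(\sqrt{13265 - 18768} + 23015\right) \left(-26219 - 43268\right) = \left(\sqrt{-5503} + 23015\right) \left(-69487\right) = \left(i \sqrt{5503} + 23015\right) \left(-69487\right) = \left(23015 + i \sqrt{5503}\right) \left(-69487\right) = -1599243305 - 69487 i \sqrt{5503}$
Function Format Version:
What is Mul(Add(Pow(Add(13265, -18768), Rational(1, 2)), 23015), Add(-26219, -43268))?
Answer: Add(-1599243305, Mul(-69487, I, Pow(5503, Rational(1, 2)))) ≈ Add(-1.5992e+9, Mul(-5.1547e+6, I))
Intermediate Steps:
Mul(Add(Pow(Add(13265, -18768), Rational(1, 2)), 23015), Add(-26219, -43268)) = Mul(Add(Pow(-5503, Rational(1, 2)), 23015), -69487) = Mul(Add(Mul(I, Pow(5503, Rational(1, 2))), 23015), -69487) = Mul(Add(23015, Mul(I, Pow(5503, Rational(1, 2)))), -69487) = Add(-1599243305, Mul(-69487, I, Pow(5503, Rational(1, 2))))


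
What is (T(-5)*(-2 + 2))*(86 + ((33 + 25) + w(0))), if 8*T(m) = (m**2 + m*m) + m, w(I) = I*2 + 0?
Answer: 0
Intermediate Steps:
w(I) = 2*I (w(I) = 2*I + 0 = 2*I)
T(m) = m**2/4 + m/8 (T(m) = ((m**2 + m*m) + m)/8 = ((m**2 + m**2) + m)/8 = (2*m**2 + m)/8 = (m + 2*m**2)/8 = m**2/4 + m/8)
(T(-5)*(-2 + 2))*(86 + ((33 + 25) + w(0))) = (((1/8)*(-5)*(1 + 2*(-5)))*(-2 + 2))*(86 + ((33 + 25) + 2*0)) = (((1/8)*(-5)*(1 - 10))*0)*(86 + (58 + 0)) = (((1/8)*(-5)*(-9))*0)*(86 + 58) = ((45/8)*0)*144 = 0*144 = 0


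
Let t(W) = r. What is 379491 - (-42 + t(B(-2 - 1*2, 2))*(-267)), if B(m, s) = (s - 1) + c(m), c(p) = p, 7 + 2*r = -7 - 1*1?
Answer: 755061/2 ≈ 3.7753e+5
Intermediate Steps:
r = -15/2 (r = -7/2 + (-7 - 1*1)/2 = -7/2 + (-7 - 1)/2 = -7/2 + (1/2)*(-8) = -7/2 - 4 = -15/2 ≈ -7.5000)
B(m, s) = -1 + m + s (B(m, s) = (s - 1) + m = (-1 + s) + m = -1 + m + s)
t(W) = -15/2
379491 - (-42 + t(B(-2 - 1*2, 2))*(-267)) = 379491 - (-42 - 15/2*(-267)) = 379491 - (-42 + 4005/2) = 379491 - 1*3921/2 = 379491 - 3921/2 = 755061/2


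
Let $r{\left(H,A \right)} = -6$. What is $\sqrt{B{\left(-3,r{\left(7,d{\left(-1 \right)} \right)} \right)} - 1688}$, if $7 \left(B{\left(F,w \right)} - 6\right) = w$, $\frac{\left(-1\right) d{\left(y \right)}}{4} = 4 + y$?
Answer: $\frac{2 i \sqrt{20615}}{7} \approx 41.023 i$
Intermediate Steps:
$d{\left(y \right)} = -16 - 4 y$ ($d{\left(y \right)} = - 4 \left(4 + y\right) = -16 - 4 y$)
$B{\left(F,w \right)} = 6 + \frac{w}{7}$
$\sqrt{B{\left(-3,r{\left(7,d{\left(-1 \right)} \right)} \right)} - 1688} = \sqrt{\left(6 + \frac{1}{7} \left(-6\right)\right) - 1688} = \sqrt{\left(6 - \frac{6}{7}\right) - 1688} = \sqrt{\frac{36}{7} - 1688} = \sqrt{- \frac{11780}{7}} = \frac{2 i \sqrt{20615}}{7}$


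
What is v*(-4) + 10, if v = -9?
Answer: 46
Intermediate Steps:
v*(-4) + 10 = -9*(-4) + 10 = 36 + 10 = 46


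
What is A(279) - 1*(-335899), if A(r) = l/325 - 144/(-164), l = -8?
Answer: 4475865547/13325 ≈ 3.3590e+5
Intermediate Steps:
A(r) = 11372/13325 (A(r) = -8/325 - 144/(-164) = -8*1/325 - 144*(-1/164) = -8/325 + 36/41 = 11372/13325)
A(279) - 1*(-335899) = 11372/13325 - 1*(-335899) = 11372/13325 + 335899 = 4475865547/13325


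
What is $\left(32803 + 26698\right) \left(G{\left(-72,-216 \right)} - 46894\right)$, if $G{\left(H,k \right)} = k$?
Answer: $-2803092110$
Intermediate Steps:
$\left(32803 + 26698\right) \left(G{\left(-72,-216 \right)} - 46894\right) = \left(32803 + 26698\right) \left(-216 - 46894\right) = 59501 \left(-47110\right) = -2803092110$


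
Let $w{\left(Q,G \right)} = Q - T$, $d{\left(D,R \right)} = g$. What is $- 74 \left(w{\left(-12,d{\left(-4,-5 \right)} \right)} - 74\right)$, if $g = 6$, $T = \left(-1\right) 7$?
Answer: $5846$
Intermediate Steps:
$T = -7$
$d{\left(D,R \right)} = 6$
$w{\left(Q,G \right)} = 7 + Q$ ($w{\left(Q,G \right)} = Q - -7 = Q + 7 = 7 + Q$)
$- 74 \left(w{\left(-12,d{\left(-4,-5 \right)} \right)} - 74\right) = - 74 \left(\left(7 - 12\right) - 74\right) = - 74 \left(-5 - 74\right) = \left(-74\right) \left(-79\right) = 5846$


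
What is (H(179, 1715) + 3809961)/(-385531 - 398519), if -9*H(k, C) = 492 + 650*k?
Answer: -34172807/7056450 ≈ -4.8428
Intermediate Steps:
H(k, C) = -164/3 - 650*k/9 (H(k, C) = -(492 + 650*k)/9 = -164/3 - 650*k/9)
(H(179, 1715) + 3809961)/(-385531 - 398519) = ((-164/3 - 650/9*179) + 3809961)/(-385531 - 398519) = ((-164/3 - 116350/9) + 3809961)/(-784050) = (-116842/9 + 3809961)*(-1/784050) = (34172807/9)*(-1/784050) = -34172807/7056450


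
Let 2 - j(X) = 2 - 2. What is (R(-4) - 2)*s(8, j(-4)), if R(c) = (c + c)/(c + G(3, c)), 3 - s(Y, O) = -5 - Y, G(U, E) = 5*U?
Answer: -480/11 ≈ -43.636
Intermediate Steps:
j(X) = 2 (j(X) = 2 - (2 - 2) = 2 - 1*0 = 2 + 0 = 2)
s(Y, O) = 8 + Y (s(Y, O) = 3 - (-5 - Y) = 3 + (5 + Y) = 8 + Y)
R(c) = 2*c/(15 + c) (R(c) = (c + c)/(c + 5*3) = (2*c)/(c + 15) = (2*c)/(15 + c) = 2*c/(15 + c))
(R(-4) - 2)*s(8, j(-4)) = (2*(-4)/(15 - 4) - 2)*(8 + 8) = (2*(-4)/11 - 2)*16 = (2*(-4)*(1/11) - 2)*16 = (-8/11 - 2)*16 = -30/11*16 = -480/11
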